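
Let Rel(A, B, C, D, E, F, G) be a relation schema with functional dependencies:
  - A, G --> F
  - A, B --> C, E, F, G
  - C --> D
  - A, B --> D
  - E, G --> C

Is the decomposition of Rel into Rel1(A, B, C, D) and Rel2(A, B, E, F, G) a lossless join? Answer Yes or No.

Yes

The shared attributes are {A, B} and {A, B}⁺ = {A, B, C, D, E, F, G}.
Rel1 is contained in that closure, so Rel1 ∩ Rel2 --> Rel1 holds and the join is lossless.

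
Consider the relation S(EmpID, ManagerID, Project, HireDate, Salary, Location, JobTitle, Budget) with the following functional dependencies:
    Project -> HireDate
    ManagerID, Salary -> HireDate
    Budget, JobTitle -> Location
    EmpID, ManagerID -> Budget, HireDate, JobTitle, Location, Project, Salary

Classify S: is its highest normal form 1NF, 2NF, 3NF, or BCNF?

Candidate key: {EmpID, ManagerID}. Prime attributes: {EmpID, ManagerID}.
Project -> HireDate breaks BCNF: {Project}⁺ = {HireDate, Project}, so {Project} is not a superkey.
Because {HireDate} is non-prime and the left side of Project -> HireDate is not a superkey, the relation is not in 3NF.
Checking every proper subset of each key, none determines a non-prime attribute — 2NF is satisfied.

2NF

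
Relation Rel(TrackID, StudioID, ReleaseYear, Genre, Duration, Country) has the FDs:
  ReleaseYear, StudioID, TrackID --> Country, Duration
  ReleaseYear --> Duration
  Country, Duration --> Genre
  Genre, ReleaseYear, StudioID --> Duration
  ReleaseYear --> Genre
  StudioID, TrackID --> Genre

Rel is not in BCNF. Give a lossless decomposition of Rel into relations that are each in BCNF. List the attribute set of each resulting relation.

{Country, ReleaseYear, StudioID, TrackID}; {Duration, Genre, ReleaseYear}

Candidate key of the original relation: {ReleaseYear, StudioID, TrackID}.
Within {Country, Duration, Genre, ReleaseYear, StudioID, TrackID}: {ReleaseYear}⁺ ∩ {Country, Duration, Genre, ReleaseYear, StudioID, TrackID} = {Duration, Genre, ReleaseYear}, not the whole set, so ReleaseYear --> Duration, Genre violates BCNF; decompose into {Duration, Genre, ReleaseYear} and {Country, ReleaseYear, StudioID, TrackID}.
{Duration, Genre, ReleaseYear} has no BCNF violation.
{Country, ReleaseYear, StudioID, TrackID} has no BCNF violation.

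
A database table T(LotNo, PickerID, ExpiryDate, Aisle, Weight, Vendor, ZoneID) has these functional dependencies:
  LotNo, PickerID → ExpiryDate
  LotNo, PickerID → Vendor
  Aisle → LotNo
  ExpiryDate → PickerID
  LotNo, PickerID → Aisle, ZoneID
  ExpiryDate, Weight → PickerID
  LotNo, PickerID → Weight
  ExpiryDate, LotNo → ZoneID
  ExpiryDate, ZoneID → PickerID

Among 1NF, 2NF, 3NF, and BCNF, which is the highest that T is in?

Candidate keys: {Aisle, ExpiryDate}, {Aisle, PickerID}, {ExpiryDate, LotNo}, {LotNo, PickerID}. Prime attributes: {Aisle, ExpiryDate, LotNo, PickerID}.
For Aisle → LotNo we have {Aisle}⁺ = {Aisle, LotNo}; {Aisle} is not a superkey, so BCNF fails.
But every attribute on its right side ({LotNo}) is prime, and the same holds for every other non-superkey FD, so 3NF still holds.

3NF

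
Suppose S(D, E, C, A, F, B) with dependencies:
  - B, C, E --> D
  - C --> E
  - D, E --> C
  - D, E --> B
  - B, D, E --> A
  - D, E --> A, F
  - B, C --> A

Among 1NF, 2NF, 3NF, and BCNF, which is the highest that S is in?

Candidate keys: {B, C}, {C, D}, {D, E}. Prime attributes: {B, C, D, E}.
C --> E: {C}⁺ = {C, E}, which is not all of the attributes, so the left side is not a superkey — BCNF is violated.
But every attribute on its right side ({E}) is prime, and the same holds for every other non-superkey FD, so 3NF still holds.

3NF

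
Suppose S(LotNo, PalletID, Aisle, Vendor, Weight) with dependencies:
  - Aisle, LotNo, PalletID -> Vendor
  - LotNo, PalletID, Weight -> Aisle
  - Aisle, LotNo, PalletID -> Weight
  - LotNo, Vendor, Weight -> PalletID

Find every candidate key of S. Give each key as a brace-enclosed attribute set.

{Aisle, LotNo, PalletID}, {LotNo, PalletID, Weight}, {LotNo, Vendor, Weight}

{LotNo} never appears on the right of any FD, so every key must include it.
{Aisle, LotNo, PalletID}⁺ = {Aisle, LotNo, PalletID, Vendor, Weight}, which is every attribute, so {Aisle, LotNo, PalletID} is a candidate key.
{LotNo, PalletID, Weight}⁺ = {Aisle, LotNo, PalletID, Vendor, Weight}, which is every attribute, so {LotNo, PalletID, Weight} is a candidate key.
{LotNo, Vendor, Weight}⁺ = {Aisle, LotNo, PalletID, Vendor, Weight}, which is every attribute, so {LotNo, Vendor, Weight} is a candidate key.
These are minimal and exhaustive — every other superkey contains one of them.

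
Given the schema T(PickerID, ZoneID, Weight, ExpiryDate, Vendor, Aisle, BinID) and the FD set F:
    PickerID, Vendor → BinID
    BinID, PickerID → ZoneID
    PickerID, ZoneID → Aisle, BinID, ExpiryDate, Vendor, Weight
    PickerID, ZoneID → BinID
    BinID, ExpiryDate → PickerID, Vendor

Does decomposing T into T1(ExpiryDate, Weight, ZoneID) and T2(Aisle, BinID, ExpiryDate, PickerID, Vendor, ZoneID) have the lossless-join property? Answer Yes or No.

Common attributes: {ExpiryDate, ZoneID}; their closure is {ExpiryDate, ZoneID}.
The closure covers neither T1 nor T2 entirely; the join is not lossless.

No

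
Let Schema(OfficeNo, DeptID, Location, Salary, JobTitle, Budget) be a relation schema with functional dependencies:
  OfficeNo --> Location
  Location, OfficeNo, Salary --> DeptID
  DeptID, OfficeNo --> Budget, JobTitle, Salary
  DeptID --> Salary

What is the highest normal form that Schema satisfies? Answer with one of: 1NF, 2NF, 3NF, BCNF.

Candidate keys: {DeptID, OfficeNo}, {OfficeNo, Salary}. Prime attributes: {DeptID, OfficeNo, Salary}.
For OfficeNo --> Location we have {OfficeNo}⁺ = {Location, OfficeNo}; {OfficeNo} is not a superkey, so BCNF fails.
OfficeNo --> Location has non-prime {Location} on the right and a non-superkey on the left, so 3NF fails.
The proper key subset {OfficeNo} of {DeptID, OfficeNo} determines non-prime {Location}, so the relation is not even in 2NF.

1NF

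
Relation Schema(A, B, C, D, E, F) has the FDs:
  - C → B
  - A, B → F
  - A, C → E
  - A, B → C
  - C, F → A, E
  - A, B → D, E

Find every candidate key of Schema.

{A, B}⁺ = {A, B, C, D, E, F}, which is every attribute, so {A, B} is a candidate key.
{A, C}⁺ = {A, B, C, D, E, F}, which is every attribute, so {A, C} is a candidate key.
{C, F}⁺ = {A, B, C, D, E, F}, which is every attribute, so {C, F} is a candidate key.
No proper subset of any of these is a key, and no other minimal superkey exists.

{A, B}, {A, C}, {C, F}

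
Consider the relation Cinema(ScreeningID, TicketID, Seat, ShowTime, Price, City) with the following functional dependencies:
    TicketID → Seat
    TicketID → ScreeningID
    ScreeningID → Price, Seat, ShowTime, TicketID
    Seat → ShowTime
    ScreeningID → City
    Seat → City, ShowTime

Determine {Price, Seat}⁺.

{City, Price, Seat, ShowTime}

Start with {Price, Seat}.
Seat → ShowTime applies; add {ShowTime} → now {Price, Seat, ShowTime}.
Seat → City, ShowTime applies; add {City} → now {City, Price, Seat, ShowTime}.
No further FD applies.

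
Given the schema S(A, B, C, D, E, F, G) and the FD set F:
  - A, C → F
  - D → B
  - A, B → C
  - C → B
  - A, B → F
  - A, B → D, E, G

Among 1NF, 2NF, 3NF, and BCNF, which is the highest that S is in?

Candidate keys: {A, B}, {A, C}, {A, D}. Prime attributes: {A, B, C, D}.
D → B: {D}⁺ = {B, D}, which is not all of the attributes, so the left side is not a superkey — BCNF is violated.
Its right-hand attributes {B} are all prime, as are those of every other non-superkey FD — the relation is in 3NF.

3NF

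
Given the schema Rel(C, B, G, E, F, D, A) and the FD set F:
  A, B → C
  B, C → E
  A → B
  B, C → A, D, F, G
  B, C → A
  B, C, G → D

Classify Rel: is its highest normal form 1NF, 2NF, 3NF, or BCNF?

Candidate keys: {A}, {B, C}. Prime attributes: {A, B, C}.
Each dependency's left side is a superkey — BCNF holds.

BCNF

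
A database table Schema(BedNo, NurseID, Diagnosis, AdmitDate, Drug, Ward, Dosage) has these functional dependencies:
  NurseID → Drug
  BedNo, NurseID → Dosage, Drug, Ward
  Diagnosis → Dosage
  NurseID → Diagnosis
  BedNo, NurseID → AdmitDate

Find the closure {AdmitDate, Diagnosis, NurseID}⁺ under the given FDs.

{AdmitDate, Diagnosis, Dosage, Drug, NurseID}

Start with {AdmitDate, Diagnosis, NurseID}.
NurseID → Drug applies; add {Drug} → now {AdmitDate, Diagnosis, Drug, NurseID}.
Diagnosis → Dosage applies; add {Dosage} → now {AdmitDate, Diagnosis, Dosage, Drug, NurseID}.
No further FD applies.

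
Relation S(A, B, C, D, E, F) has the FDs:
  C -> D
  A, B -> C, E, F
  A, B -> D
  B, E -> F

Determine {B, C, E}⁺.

{B, C, D, E, F}

Start with {B, C, E}.
C -> D applies; add {D} → now {B, C, D, E}.
B, E -> F applies; add {F} → now {B, C, D, E, F}.
No further FD applies.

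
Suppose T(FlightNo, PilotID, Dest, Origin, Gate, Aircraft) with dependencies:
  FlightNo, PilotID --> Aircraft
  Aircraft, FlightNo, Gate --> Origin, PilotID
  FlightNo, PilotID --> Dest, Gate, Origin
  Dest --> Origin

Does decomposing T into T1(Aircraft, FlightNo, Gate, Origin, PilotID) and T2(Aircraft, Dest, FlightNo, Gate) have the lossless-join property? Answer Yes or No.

The shared attributes are {Aircraft, FlightNo, Gate} and {Aircraft, FlightNo, Gate}⁺ = {Aircraft, Dest, FlightNo, Gate, Origin, PilotID}.
This includes all of T1, so the common attributes are a superkey of T1 — the join is lossless.

Yes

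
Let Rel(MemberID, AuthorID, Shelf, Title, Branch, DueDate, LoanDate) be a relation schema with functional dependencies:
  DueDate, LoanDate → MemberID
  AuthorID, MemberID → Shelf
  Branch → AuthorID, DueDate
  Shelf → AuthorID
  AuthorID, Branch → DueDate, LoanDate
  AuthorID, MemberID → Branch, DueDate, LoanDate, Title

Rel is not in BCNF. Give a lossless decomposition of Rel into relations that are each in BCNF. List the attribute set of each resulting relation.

{AuthorID, Shelf}; {Branch, DueDate, LoanDate, Shelf, Title}; {DueDate, LoanDate, MemberID}

Candidate keys of the original relation: {AuthorID, DueDate, LoanDate}, {AuthorID, MemberID}, {Branch}, {DueDate, LoanDate, Shelf}, {MemberID, Shelf}.
Within {AuthorID, Branch, DueDate, LoanDate, MemberID, Shelf, Title}: {DueDate, LoanDate}⁺ ∩ {AuthorID, Branch, DueDate, LoanDate, MemberID, Shelf, Title} = {DueDate, LoanDate, MemberID}, not the whole set, so DueDate, LoanDate → MemberID violates BCNF; decompose into {DueDate, LoanDate, MemberID} and {AuthorID, Branch, DueDate, LoanDate, Shelf, Title}.
{DueDate, LoanDate, MemberID}: every determinant is a superkey — BCNF.
Within {AuthorID, Branch, DueDate, LoanDate, Shelf, Title}: {Shelf}⁺ ∩ {AuthorID, Branch, DueDate, LoanDate, Shelf, Title} = {AuthorID, Shelf}, not the whole set, so Shelf → AuthorID violates BCNF; decompose into {AuthorID, Shelf} and {Branch, DueDate, LoanDate, Shelf, Title}.
{AuthorID, Shelf}: every determinant is a superkey — BCNF.
{Branch, DueDate, LoanDate, Shelf, Title}: every determinant is a superkey — BCNF.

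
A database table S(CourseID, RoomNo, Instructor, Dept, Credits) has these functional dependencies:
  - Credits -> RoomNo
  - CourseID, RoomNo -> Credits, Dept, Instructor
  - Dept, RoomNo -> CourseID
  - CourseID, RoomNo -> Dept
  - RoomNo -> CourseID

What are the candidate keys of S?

{Credits}⁺ = {CourseID, Credits, Dept, Instructor, RoomNo} — all of the relation — so {Credits} is a candidate key.
{RoomNo}⁺ = {CourseID, Credits, Dept, Instructor, RoomNo} — all of the relation — so {RoomNo} is a candidate key.
Any other superkey properly contains one of these, so there are no further candidate keys.

{Credits}, {RoomNo}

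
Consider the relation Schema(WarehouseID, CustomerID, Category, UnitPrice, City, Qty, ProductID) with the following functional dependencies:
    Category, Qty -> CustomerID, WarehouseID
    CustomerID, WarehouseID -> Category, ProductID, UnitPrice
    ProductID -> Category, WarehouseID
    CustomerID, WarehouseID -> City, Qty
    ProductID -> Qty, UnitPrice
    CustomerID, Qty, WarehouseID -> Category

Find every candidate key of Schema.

{ProductID}⁺ = {Category, City, CustomerID, ProductID, Qty, UnitPrice, WarehouseID} — all of the relation — so {ProductID} is a candidate key.
{Category, Qty}⁺ = {Category, City, CustomerID, ProductID, Qty, UnitPrice, WarehouseID} — all of the relation — so {Category, Qty} is a candidate key.
{CustomerID, WarehouseID}⁺ = {Category, City, CustomerID, ProductID, Qty, UnitPrice, WarehouseID} — all of the relation — so {CustomerID, WarehouseID} is a candidate key.
No proper subset of any of these is a key, and no other minimal superkey exists.

{Category, Qty}, {CustomerID, WarehouseID}, {ProductID}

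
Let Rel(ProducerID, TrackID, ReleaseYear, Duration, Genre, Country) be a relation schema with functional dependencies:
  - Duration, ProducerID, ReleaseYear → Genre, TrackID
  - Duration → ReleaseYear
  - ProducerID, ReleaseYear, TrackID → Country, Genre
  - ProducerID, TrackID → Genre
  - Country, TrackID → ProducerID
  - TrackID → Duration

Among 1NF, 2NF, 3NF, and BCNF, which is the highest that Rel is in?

Candidate keys: {Country, TrackID}, {Duration, ProducerID}, {ProducerID, TrackID}. Prime attributes: {Country, Duration, ProducerID, TrackID}.
Duration → ReleaseYear: {Duration}⁺ = {Duration, ReleaseYear}, which is not all of the attributes, so the left side is not a superkey — BCNF is violated.
Duration → ReleaseYear determines the non-prime attribute {ReleaseYear} from a non-superkey — 3NF is violated.
{TrackID} is a proper subset of the key {Country, TrackID}, and {TrackID}⁺ contains the non-prime attribute {ReleaseYear} — a partial dependency, so 2NF is violated.

1NF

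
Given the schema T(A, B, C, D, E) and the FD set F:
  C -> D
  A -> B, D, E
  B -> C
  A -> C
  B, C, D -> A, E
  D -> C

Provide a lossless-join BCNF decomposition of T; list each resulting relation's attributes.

{A, B, C, E}; {C, D}

Candidate keys of the original relation: {A}, {B}.
In {A, B, C, D, E}, {C} is not a superkey ({C}⁺ restricted to this set is {C, D}), so split on C -> D into {C, D} and {A, B, C, E}.
{C, D} has no BCNF violation.
{A, B, C, E} has no BCNF violation.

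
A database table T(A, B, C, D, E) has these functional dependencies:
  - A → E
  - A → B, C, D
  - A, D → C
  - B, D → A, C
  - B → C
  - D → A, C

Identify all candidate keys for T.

Closure of {A} is {A, B, C, D, E}, the whole schema; {A} is a candidate key.
Closure of {D} is {A, B, C, D, E}, the whole schema; {D} is a candidate key.
These are minimal and exhaustive — every other superkey contains one of them.

{A}, {D}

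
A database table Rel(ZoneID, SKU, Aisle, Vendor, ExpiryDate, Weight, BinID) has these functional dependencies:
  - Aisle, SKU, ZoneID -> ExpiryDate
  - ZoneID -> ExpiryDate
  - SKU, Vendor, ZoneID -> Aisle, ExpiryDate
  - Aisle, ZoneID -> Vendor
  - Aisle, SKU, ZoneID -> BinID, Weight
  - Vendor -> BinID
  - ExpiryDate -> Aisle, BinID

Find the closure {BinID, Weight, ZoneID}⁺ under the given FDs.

Start with {BinID, Weight, ZoneID}.
ZoneID -> ExpiryDate applies; add {ExpiryDate} → now {BinID, ExpiryDate, Weight, ZoneID}.
ExpiryDate -> Aisle, BinID applies; add {Aisle} → now {Aisle, BinID, ExpiryDate, Weight, ZoneID}.
Aisle, ZoneID -> Vendor applies; add {Vendor} → now {Aisle, BinID, ExpiryDate, Vendor, Weight, ZoneID}.
No further FD applies.

{Aisle, BinID, ExpiryDate, Vendor, Weight, ZoneID}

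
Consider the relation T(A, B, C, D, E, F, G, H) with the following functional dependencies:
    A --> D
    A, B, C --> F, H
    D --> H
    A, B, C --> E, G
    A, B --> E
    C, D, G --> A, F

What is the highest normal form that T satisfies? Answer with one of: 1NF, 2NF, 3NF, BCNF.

1NF

Candidate keys: {A, B, C}, {B, C, D, G}. Prime attributes: {A, B, C, D, G}.
A --> D breaks BCNF: {A}⁺ = {A, D, H}, so {A} is not a superkey.
D --> H determines the non-prime attribute {H} from a non-superkey — 3NF is violated.
Since {A} ⊂ {A, B, C} and {A}⁺ ⊇ {H} with {H} non-prime, there is a partial dependency; 2NF fails.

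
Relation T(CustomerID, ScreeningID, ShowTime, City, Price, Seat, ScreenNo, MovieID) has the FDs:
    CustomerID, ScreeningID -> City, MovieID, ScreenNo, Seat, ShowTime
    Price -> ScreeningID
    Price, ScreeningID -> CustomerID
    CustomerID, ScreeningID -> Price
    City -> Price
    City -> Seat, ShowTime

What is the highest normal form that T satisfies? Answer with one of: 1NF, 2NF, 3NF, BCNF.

BCNF

Candidate keys: {City}, {CustomerID, ScreeningID}, {Price}. Prime attributes: {City, CustomerID, Price, ScreeningID}.
Every FD has a superkey on the left, so the relation is in BCNF.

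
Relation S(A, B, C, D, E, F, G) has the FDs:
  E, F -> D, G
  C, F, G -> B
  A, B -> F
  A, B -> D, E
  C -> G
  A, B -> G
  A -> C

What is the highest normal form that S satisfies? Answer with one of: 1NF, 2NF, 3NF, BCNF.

Candidate keys: {A, B}, {A, F}. Prime attributes: {A, B, F}.
E, F -> D, G: {E, F}⁺ = {D, E, F, G}, which is not all of the attributes, so the left side is not a superkey — BCNF is violated.
E, F -> D, G determines the non-prime attributes {D, G} from a non-superkey — 3NF is violated.
Since {A} ⊂ {A, B} and {A}⁺ ⊇ {C, G} with {C, G} non-prime, there is a partial dependency; 2NF fails.

1NF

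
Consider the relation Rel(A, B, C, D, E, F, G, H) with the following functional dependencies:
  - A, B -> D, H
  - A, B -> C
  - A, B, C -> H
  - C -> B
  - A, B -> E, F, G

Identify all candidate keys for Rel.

{A} never appears on the right of any FD, so every key must include it.
{A, B}⁺ = {A, B, C, D, E, F, G, H} — all of the relation — so {A, B} is a candidate key.
{A, C}⁺ = {A, B, C, D, E, F, G, H} — all of the relation — so {A, C} is a candidate key.
No proper subset of any of these is a key, and no other minimal superkey exists.

{A, B}, {A, C}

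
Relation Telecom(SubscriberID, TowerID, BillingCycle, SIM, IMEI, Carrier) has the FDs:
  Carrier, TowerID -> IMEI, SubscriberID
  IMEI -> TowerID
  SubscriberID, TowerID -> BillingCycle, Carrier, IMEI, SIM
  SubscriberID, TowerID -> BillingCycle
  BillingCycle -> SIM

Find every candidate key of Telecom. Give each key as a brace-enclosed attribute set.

{Carrier, IMEI}⁺ = {BillingCycle, Carrier, IMEI, SIM, SubscriberID, TowerID} — all of the relation — so {Carrier, IMEI} is a candidate key.
{Carrier, TowerID}⁺ = {BillingCycle, Carrier, IMEI, SIM, SubscriberID, TowerID} — all of the relation — so {Carrier, TowerID} is a candidate key.
{IMEI, SubscriberID}⁺ = {BillingCycle, Carrier, IMEI, SIM, SubscriberID, TowerID} — all of the relation — so {IMEI, SubscriberID} is a candidate key.
{SubscriberID, TowerID}⁺ = {BillingCycle, Carrier, IMEI, SIM, SubscriberID, TowerID} — all of the relation — so {SubscriberID, TowerID} is a candidate key.
These are minimal and exhaustive — every other superkey contains one of them.

{Carrier, IMEI}, {Carrier, TowerID}, {IMEI, SubscriberID}, {SubscriberID, TowerID}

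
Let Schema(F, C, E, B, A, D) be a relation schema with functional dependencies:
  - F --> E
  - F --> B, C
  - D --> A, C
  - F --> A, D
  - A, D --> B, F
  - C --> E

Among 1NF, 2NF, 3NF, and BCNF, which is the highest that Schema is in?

Candidate keys: {D}, {F}. Prime attributes: {D, F}.
C --> E: {C}⁺ = {C, E}, which is not all of the attributes, so the left side is not a superkey — BCNF is violated.
Because {E} is non-prime and the left side of C --> E is not a superkey, the relation is not in 3NF.
Every candidate key is a single attribute, so no partial dependency is possible; 2NF holds.

2NF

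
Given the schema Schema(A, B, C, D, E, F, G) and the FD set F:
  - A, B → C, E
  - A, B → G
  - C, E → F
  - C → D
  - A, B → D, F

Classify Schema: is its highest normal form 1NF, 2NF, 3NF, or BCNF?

2NF

Candidate key: {A, B}. Prime attributes: {A, B}.
For C, E → F we have {C, E}⁺ = {C, D, E, F}; {C, E} is not a superkey, so BCNF fails.
C, E → F determines the non-prime attribute {F} from a non-superkey — 3NF is violated.
Checking every proper subset of each key, none determines a non-prime attribute — 2NF is satisfied.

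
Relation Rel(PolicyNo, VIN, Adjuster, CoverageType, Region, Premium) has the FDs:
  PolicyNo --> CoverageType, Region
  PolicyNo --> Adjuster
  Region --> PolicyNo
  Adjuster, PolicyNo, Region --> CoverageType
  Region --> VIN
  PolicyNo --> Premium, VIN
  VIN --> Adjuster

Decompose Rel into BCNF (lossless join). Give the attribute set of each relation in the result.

{Adjuster, VIN}; {CoverageType, PolicyNo, Premium, Region, VIN}

Candidate keys of the original relation: {PolicyNo}, {Region}.
{Adjuster, CoverageType, PolicyNo, Premium, Region, VIN}: {VIN} determines {Adjuster, VIN} here but is not a superkey — split on VIN --> Adjuster, giving {Adjuster, VIN} and {CoverageType, PolicyNo, Premium, Region, VIN}.
{Adjuster, VIN} has no BCNF violation.
{CoverageType, PolicyNo, Premium, Region, VIN} has no BCNF violation.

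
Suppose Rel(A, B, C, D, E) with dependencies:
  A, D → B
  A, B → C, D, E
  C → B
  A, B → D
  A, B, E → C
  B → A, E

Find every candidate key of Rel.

Closure of {B} is {A, B, C, D, E}, the whole schema; {B} is a candidate key.
Closure of {C} is {A, B, C, D, E}, the whole schema; {C} is a candidate key.
Closure of {A, D} is {A, B, C, D, E}, the whole schema; {A, D} is a candidate key.
These are minimal and exhaustive — every other superkey contains one of them.

{A, D}, {B}, {C}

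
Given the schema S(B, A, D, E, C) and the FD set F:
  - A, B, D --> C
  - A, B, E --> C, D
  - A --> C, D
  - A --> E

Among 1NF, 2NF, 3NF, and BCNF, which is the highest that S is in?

1NF

Candidate key: {A, B}. Prime attributes: {A, B}.
A --> C, D: {A}⁺ = {A, C, D, E}, which is not all of the attributes, so the left side is not a superkey — BCNF is violated.
A --> C, D determines the non-prime attributes {C, D} from a non-superkey — 3NF is violated.
{A} is a proper subset of the key {A, B}, and {A}⁺ contains the non-prime attributes {C, D, E} — a partial dependency, so 2NF is violated.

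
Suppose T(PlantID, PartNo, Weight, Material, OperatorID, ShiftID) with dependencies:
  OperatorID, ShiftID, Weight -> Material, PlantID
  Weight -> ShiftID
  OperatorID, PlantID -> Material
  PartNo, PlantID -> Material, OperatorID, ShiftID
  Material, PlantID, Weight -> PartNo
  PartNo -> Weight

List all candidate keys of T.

Closure of {OperatorID, PartNo} is {Material, OperatorID, PartNo, PlantID, ShiftID, Weight}, the whole schema; {OperatorID, PartNo} is a candidate key.
Closure of {OperatorID, Weight} is {Material, OperatorID, PartNo, PlantID, ShiftID, Weight}, the whole schema; {OperatorID, Weight} is a candidate key.
Closure of {PartNo, PlantID} is {Material, OperatorID, PartNo, PlantID, ShiftID, Weight}, the whole schema; {PartNo, PlantID} is a candidate key.
Closure of {Material, PlantID, Weight} is {Material, OperatorID, PartNo, PlantID, ShiftID, Weight}, the whole schema; {Material, PlantID, Weight} is a candidate key.
These are minimal and exhaustive — every other superkey contains one of them.

{Material, PlantID, Weight}, {OperatorID, PartNo}, {OperatorID, Weight}, {PartNo, PlantID}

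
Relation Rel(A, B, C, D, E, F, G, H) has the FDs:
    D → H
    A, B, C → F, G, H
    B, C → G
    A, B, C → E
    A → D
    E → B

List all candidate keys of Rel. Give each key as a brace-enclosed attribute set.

Attributes never on any right-hand side: {A, C} — every candidate key must contain all of them.
{A, B, C}⁺ = {A, B, C, D, E, F, G, H}, which is every attribute, so {A, B, C} is a candidate key.
{A, C, E}⁺ = {A, B, C, D, E, F, G, H}, which is every attribute, so {A, C, E} is a candidate key.
No proper subset of any of these is a key, and no other minimal superkey exists.

{A, B, C}, {A, C, E}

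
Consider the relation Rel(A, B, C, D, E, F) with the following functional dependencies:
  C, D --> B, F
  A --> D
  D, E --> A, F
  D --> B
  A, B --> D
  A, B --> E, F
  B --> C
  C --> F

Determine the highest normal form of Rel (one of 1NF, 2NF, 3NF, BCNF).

1NF

Candidate keys: {A}, {D, E}. Prime attributes: {A, D, E}.
C, D --> B, F: {C, D}⁺ = {B, C, D, F}, which is not all of the attributes, so the left side is not a superkey — BCNF is violated.
C, D --> B, F has non-prime {B, F} on the right and a non-superkey on the left, so 3NF fails.
The proper key subset {D} of {D, E} determines non-prime {B, C, F}, so the relation is not even in 2NF.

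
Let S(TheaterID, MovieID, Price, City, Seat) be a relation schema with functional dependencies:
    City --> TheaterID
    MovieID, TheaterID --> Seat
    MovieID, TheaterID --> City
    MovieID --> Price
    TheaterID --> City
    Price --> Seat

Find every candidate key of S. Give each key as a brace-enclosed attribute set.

{City, MovieID}, {MovieID, TheaterID}

Attributes never on any right-hand side: {MovieID} — every candidate key must contain it.
{City, MovieID} is a candidate key since {City, MovieID}⁺ = {City, MovieID, Price, Seat, TheaterID} covers every attribute.
{MovieID, TheaterID} is a candidate key since {MovieID, TheaterID}⁺ = {City, MovieID, Price, Seat, TheaterID} covers every attribute.
These are minimal and exhaustive — every other superkey contains one of them.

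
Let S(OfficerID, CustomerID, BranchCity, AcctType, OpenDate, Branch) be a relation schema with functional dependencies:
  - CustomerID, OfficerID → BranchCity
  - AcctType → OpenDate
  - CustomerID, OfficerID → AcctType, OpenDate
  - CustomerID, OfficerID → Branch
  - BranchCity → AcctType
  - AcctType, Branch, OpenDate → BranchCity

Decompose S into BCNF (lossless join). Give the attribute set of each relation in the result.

Candidate key of the original relation: {CustomerID, OfficerID}.
Within {AcctType, Branch, BranchCity, CustomerID, OfficerID, OpenDate}: {AcctType}⁺ ∩ {AcctType, Branch, BranchCity, CustomerID, OfficerID, OpenDate} = {AcctType, OpenDate}, not the whole set, so AcctType → OpenDate violates BCNF; decompose into {AcctType, OpenDate} and {AcctType, Branch, BranchCity, CustomerID, OfficerID}.
{AcctType, OpenDate}: every determinant is a superkey — BCNF.
Within {AcctType, Branch, BranchCity, CustomerID, OfficerID}: {BranchCity}⁺ ∩ {AcctType, Branch, BranchCity, CustomerID, OfficerID} = {AcctType, BranchCity}, not the whole set, so BranchCity → AcctType violates BCNF; decompose into {AcctType, BranchCity} and {Branch, BranchCity, CustomerID, OfficerID}.
{AcctType, BranchCity}: every determinant is a superkey — BCNF.
{Branch, BranchCity, CustomerID, OfficerID}: every determinant is a superkey — BCNF.

{AcctType, BranchCity}; {AcctType, OpenDate}; {Branch, BranchCity, CustomerID, OfficerID}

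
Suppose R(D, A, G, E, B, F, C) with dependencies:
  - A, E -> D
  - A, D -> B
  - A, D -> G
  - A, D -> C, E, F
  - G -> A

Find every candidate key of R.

{A, D} is a candidate key since {A, D}⁺ = {A, B, C, D, E, F, G} covers every attribute.
{A, E} is a candidate key since {A, E}⁺ = {A, B, C, D, E, F, G} covers every attribute.
{D, G} is a candidate key since {D, G}⁺ = {A, B, C, D, E, F, G} covers every attribute.
{E, G} is a candidate key since {E, G}⁺ = {A, B, C, D, E, F, G} covers every attribute.
These are minimal and exhaustive — every other superkey contains one of them.

{A, D}, {A, E}, {D, G}, {E, G}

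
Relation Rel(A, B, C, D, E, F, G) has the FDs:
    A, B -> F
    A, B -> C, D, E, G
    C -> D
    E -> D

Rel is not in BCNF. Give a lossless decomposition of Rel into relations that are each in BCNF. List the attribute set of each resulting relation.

{A, B, C, E, F, G}; {C, D}

Candidate key of the original relation: {A, B}.
In {A, B, C, D, E, F, G}, {C} is not a superkey ({C}⁺ restricted to this set is {C, D}), so split on C -> D into {C, D} and {A, B, C, E, F, G}.
{C, D}: every determinant is a superkey — BCNF.
{A, B, C, E, F, G}: every determinant is a superkey — BCNF.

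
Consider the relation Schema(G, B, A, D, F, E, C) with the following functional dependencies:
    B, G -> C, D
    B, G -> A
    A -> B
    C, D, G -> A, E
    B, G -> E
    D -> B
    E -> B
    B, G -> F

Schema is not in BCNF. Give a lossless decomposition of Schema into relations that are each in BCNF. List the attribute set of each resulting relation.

{A, B}; {A, C, D, E, F, G}

Candidate keys of the original relation: {A, G}, {B, G}, {D, G}, {E, G}.
{A, B, C, D, E, F, G}: {A} determines {A, B} here but is not a superkey — split on A -> B, giving {A, B} and {A, C, D, E, F, G}.
{A, B} is in BCNF.
{A, C, D, E, F, G} is in BCNF.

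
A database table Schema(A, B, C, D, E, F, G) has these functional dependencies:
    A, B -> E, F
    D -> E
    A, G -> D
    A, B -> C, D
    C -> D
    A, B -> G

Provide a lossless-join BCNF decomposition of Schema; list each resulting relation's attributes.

Candidate key of the original relation: {A, B}.
{A, B, C, D, E, F, G}: {D} determines {D, E} here but is not a superkey — split on D -> E, giving {D, E} and {A, B, C, D, F, G}.
{D, E}: every determinant is a superkey — BCNF.
{A, B, C, D, F, G}: {A, G} determines {A, D, G} here but is not a superkey — split on A, G -> D, giving {A, D, G} and {A, B, C, F, G}.
{A, D, G}: every determinant is a superkey — BCNF.
{A, B, C, F, G}: every determinant is a superkey — BCNF.

{A, B, C, F, G}; {A, D, G}; {D, E}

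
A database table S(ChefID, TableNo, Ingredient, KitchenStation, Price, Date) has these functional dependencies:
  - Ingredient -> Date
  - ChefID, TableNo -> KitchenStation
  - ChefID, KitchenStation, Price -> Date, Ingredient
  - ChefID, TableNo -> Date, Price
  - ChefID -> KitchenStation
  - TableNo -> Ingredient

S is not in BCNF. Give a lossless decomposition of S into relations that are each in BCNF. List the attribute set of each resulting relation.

Candidate key of the original relation: {ChefID, TableNo}.
In {ChefID, Date, Ingredient, KitchenStation, Price, TableNo}, {Ingredient} is not a superkey ({Ingredient}⁺ restricted to this set is {Date, Ingredient}), so split on Ingredient -> Date into {Date, Ingredient} and {ChefID, Ingredient, KitchenStation, Price, TableNo}.
{Date, Ingredient} has no BCNF violation.
In {ChefID, Ingredient, KitchenStation, Price, TableNo}, {ChefID, KitchenStation, Price} is not a superkey ({ChefID, KitchenStation, Price}⁺ restricted to this set is {ChefID, Ingredient, KitchenStation, Price}), so split on ChefID, KitchenStation, Price -> Ingredient into {ChefID, Ingredient, KitchenStation, Price} and {ChefID, KitchenStation, Price, TableNo}.
In {ChefID, Ingredient, KitchenStation, Price}, {ChefID} is not a superkey ({ChefID}⁺ restricted to this set is {ChefID, KitchenStation}), so split on ChefID -> KitchenStation into {ChefID, KitchenStation} and {ChefID, Ingredient, Price}.
{ChefID, KitchenStation} has no BCNF violation.
{ChefID, Ingredient, Price} has no BCNF violation.
In {ChefID, KitchenStation, Price, TableNo}, {ChefID} is not a superkey ({ChefID}⁺ restricted to this set is {ChefID, KitchenStation}), so split on ChefID -> KitchenStation into {ChefID, KitchenStation} and {ChefID, Price, TableNo}.
{ChefID, KitchenStation} has no BCNF violation.
{ChefID, Price, TableNo} has no BCNF violation.

{ChefID, Ingredient, Price}; {ChefID, KitchenStation}; {ChefID, Price, TableNo}; {Date, Ingredient}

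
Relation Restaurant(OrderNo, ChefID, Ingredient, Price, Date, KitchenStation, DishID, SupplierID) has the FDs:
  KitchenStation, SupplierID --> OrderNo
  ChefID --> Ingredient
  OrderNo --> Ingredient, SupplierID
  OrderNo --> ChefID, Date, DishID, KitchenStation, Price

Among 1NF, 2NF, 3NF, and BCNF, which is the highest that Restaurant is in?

Candidate keys: {KitchenStation, SupplierID}, {OrderNo}. Prime attributes: {KitchenStation, OrderNo, SupplierID}.
For ChefID --> Ingredient we have {ChefID}⁺ = {ChefID, Ingredient}; {ChefID} is not a superkey, so BCNF fails.
ChefID --> Ingredient has non-prime {Ingredient} on the right and a non-superkey on the left, so 3NF fails.
Checking every proper subset of each key, none determines a non-prime attribute — 2NF is satisfied.

2NF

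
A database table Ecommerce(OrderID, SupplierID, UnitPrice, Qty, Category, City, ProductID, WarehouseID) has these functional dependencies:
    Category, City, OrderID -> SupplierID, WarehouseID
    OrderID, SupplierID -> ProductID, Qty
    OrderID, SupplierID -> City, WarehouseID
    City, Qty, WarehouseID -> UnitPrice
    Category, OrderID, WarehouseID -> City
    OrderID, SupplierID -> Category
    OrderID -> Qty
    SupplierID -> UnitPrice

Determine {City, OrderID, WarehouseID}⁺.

{City, OrderID, Qty, UnitPrice, WarehouseID}

Start with {City, OrderID, WarehouseID}.
OrderID -> Qty applies; add {Qty} → now {City, OrderID, Qty, WarehouseID}.
City, Qty, WarehouseID -> UnitPrice applies; add {UnitPrice} → now {City, OrderID, Qty, UnitPrice, WarehouseID}.
No further FD applies.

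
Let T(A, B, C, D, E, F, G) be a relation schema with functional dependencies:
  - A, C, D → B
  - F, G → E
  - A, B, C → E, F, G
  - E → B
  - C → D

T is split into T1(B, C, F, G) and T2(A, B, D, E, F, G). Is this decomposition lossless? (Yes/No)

No

The shared attributes are {B, F, G} and {B, F, G}⁺ = {B, E, F, G}.
Neither T1 nor T2 is contained in that closure, so the decomposition is lossy.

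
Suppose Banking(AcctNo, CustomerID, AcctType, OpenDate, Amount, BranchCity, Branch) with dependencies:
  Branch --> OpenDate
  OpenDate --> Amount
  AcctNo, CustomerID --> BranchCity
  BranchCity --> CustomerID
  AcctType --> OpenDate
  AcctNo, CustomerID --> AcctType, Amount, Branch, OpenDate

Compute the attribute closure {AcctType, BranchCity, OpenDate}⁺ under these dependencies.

{AcctType, Amount, BranchCity, CustomerID, OpenDate}

Start with {AcctType, BranchCity, OpenDate}.
OpenDate --> Amount applies; add {Amount} → now {AcctType, Amount, BranchCity, OpenDate}.
BranchCity --> CustomerID applies; add {CustomerID} → now {AcctType, Amount, BranchCity, CustomerID, OpenDate}.
No further FD applies.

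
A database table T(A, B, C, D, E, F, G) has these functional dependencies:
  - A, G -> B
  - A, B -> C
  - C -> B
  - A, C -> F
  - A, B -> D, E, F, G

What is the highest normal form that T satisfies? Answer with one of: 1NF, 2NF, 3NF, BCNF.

3NF

Candidate keys: {A, B}, {A, C}, {A, G}. Prime attributes: {A, B, C, G}.
C -> B: {C}⁺ = {B, C}, which is not all of the attributes, so the left side is not a superkey — BCNF is violated.
But every attribute on its right side ({B}) is prime, and the same holds for every other non-superkey FD, so 3NF still holds.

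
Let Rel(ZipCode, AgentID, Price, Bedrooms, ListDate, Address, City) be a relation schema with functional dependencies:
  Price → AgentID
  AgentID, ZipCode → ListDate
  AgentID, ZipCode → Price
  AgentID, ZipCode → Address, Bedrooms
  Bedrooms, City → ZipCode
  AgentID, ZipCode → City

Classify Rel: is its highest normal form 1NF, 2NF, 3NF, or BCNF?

Candidate keys: {AgentID, Bedrooms, City}, {AgentID, ZipCode}, {Bedrooms, City, Price}, {Price, ZipCode}. Prime attributes: {AgentID, Bedrooms, City, Price, ZipCode}.
Price → AgentID: {Price}⁺ = {AgentID, Price}, which is not all of the attributes, so the left side is not a superkey — BCNF is violated.
Its right-hand attributes {AgentID} are all prime, as are those of every other non-superkey FD — the relation is in 3NF.

3NF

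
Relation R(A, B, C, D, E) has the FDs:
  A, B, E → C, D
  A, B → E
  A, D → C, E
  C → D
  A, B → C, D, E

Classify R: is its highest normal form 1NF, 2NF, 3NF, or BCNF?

Candidate key: {A, B}. Prime attributes: {A, B}.
A, D → C, E breaks BCNF: {A, D}⁺ = {A, C, D, E}, so {A, D} is not a superkey.
Because {C, E} are non-prime and the left side of A, D → C, E is not a superkey, the relation is not in 3NF.
No non-prime attribute depends on a proper subset of any candidate key, so 2NF holds.

2NF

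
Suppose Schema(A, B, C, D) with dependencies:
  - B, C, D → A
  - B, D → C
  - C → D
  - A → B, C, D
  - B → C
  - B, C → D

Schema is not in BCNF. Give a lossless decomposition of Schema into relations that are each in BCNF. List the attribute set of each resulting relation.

Candidate keys of the original relation: {A}, {B}.
Within {A, B, C, D}: {C}⁺ ∩ {A, B, C, D} = {C, D}, not the whole set, so C → D violates BCNF; decompose into {C, D} and {A, B, C}.
{C, D} is in BCNF.
{A, B, C} is in BCNF.

{A, B, C}; {C, D}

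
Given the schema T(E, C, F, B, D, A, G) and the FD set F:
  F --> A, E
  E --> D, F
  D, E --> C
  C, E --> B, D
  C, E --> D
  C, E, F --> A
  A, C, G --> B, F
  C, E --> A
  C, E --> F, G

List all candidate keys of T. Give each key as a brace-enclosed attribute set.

{E}⁺ = {A, B, C, D, E, F, G}, which is every attribute, so {E} is a candidate key.
{F}⁺ = {A, B, C, D, E, F, G}, which is every attribute, so {F} is a candidate key.
{A, C, G}⁺ = {A, B, C, D, E, F, G}, which is every attribute, so {A, C, G} is a candidate key.
No proper subset of any of these is a key, and no other minimal superkey exists.

{A, C, G}, {E}, {F}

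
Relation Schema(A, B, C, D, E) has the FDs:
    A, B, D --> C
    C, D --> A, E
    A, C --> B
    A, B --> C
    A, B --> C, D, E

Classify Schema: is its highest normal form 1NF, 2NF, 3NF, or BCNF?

Candidate keys: {A, B}, {A, C}, {C, D}. Prime attributes: {A, B, C, D}.
Every FD has a superkey on the left, so the relation is in BCNF.

BCNF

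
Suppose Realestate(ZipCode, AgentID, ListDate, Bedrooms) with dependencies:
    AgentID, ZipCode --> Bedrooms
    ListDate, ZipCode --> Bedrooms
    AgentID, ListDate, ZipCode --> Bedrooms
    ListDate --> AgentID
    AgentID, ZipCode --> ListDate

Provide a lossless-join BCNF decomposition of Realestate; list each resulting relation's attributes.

{AgentID, ListDate}; {Bedrooms, ListDate, ZipCode}

Candidate keys of the original relation: {AgentID, ZipCode}, {ListDate, ZipCode}.
{AgentID, Bedrooms, ListDate, ZipCode}: {ListDate} determines {AgentID, ListDate} here but is not a superkey — split on ListDate --> AgentID, giving {AgentID, ListDate} and {Bedrooms, ListDate, ZipCode}.
{AgentID, ListDate}: every determinant is a superkey — BCNF.
{Bedrooms, ListDate, ZipCode}: every determinant is a superkey — BCNF.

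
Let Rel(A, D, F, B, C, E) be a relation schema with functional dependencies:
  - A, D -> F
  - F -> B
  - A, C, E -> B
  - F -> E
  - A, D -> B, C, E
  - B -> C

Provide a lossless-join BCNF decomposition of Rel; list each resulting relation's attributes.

Candidate key of the original relation: {A, D}.
In {A, B, C, D, E, F}, {F} is not a superkey ({F}⁺ restricted to this set is {B, C, E, F}), so split on F -> B, C, E into {B, C, E, F} and {A, D, F}.
In {B, C, E, F}, {B} is not a superkey ({B}⁺ restricted to this set is {B, C}), so split on B -> C into {B, C} and {B, E, F}.
{B, C} is in BCNF.
{B, E, F} is in BCNF.
{A, D, F} is in BCNF.

{A, D, F}; {B, C}; {B, E, F}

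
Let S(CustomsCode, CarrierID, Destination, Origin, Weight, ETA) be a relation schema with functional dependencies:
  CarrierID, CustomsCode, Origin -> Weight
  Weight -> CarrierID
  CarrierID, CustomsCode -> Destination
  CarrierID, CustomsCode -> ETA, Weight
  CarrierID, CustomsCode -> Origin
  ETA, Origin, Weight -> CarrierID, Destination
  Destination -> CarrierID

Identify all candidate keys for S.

{CustomsCode} never appears on the right of any FD, so every key must include it.
Closure of {CarrierID, CustomsCode} is {CarrierID, CustomsCode, Destination, ETA, Origin, Weight}, the whole schema; {CarrierID, CustomsCode} is a candidate key.
Closure of {CustomsCode, Destination} is {CarrierID, CustomsCode, Destination, ETA, Origin, Weight}, the whole schema; {CustomsCode, Destination} is a candidate key.
Closure of {CustomsCode, Weight} is {CarrierID, CustomsCode, Destination, ETA, Origin, Weight}, the whole schema; {CustomsCode, Weight} is a candidate key.
No proper subset of any of these is a key, and no other minimal superkey exists.

{CarrierID, CustomsCode}, {CustomsCode, Destination}, {CustomsCode, Weight}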